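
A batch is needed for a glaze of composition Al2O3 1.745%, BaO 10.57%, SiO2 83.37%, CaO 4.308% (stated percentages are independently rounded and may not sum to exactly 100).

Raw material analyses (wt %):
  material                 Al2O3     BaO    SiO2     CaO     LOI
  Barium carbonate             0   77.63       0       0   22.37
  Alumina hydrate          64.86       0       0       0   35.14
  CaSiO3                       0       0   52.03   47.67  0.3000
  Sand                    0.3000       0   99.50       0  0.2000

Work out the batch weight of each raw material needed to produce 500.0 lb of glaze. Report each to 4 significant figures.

Intermediates appear, rounded to 4 significant figures, when written out — each numeric step carries full float precision end to end — each reported value undergoes a single rounding — all derived quantities (yield, ignition loss, net glass mass, totals, four oxide percentages) are recomputed starting from the weights per 500.0 lb of glass in full float precision as set out in question or answer.
The oxide mass targets at 500.0 lb glaze:
  Al2O3: 1.745% × 500.0 = 8.725 lb
  BaO: 10.57% × 500.0 = 52.85 lb
  SiO2: 83.37% × 500.0 = 416.8 lb
  CaO: 4.308% × 500.0 = 21.54 lb
Mass-balance tally per oxide applying the batch weights above, at the basis given (sums match the target masses within answer rounding):
  Al2O3: 11.62·0.6486 + 395.3·0.003000 = 8.723 lb (target 8.725 lb)
  BaO: 68.08·0.7763 = 52.85 lb (target 52.85 lb)
  SiO2: 45.19·0.5203 + 395.3·0.9950 = 416.8 lb (target 416.8 lb)
  CaO: 45.19·0.4767 = 21.54 lb (target 21.54 lb)
Glass-mass bookkeeping: Σ batch − LOI loss = 500.0 lb (the Σ of target masses is 500.0 lb; with the basis standing at 500.0 lb — rounding explains the deltas).
Batch total: Σ batch = 520.2 lb; Σ batch·LOI gives LOI loss = 20.24 lb; the yield ratio, glass ÷ batch: 96.11%.

Batch per 500.0 lb glaze:
  Barium carbonate: 68.08 lb
  Alumina hydrate: 11.62 lb
  CaSiO3: 45.19 lb
  Sand: 395.3 lb
Total batch = 520.2 lb; LOI loss = 20.24 lb; yield = 96.11%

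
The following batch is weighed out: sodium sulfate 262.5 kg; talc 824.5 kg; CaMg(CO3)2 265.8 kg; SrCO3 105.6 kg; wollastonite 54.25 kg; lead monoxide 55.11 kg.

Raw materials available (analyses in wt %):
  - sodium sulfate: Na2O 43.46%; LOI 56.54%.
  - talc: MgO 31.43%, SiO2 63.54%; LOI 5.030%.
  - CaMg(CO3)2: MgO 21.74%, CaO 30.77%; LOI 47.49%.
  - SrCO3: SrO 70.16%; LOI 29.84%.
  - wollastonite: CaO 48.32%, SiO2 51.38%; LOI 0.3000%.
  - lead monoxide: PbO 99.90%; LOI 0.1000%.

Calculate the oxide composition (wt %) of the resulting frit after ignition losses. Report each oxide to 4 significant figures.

Exact precision is held all the way through. In-progress results are displayed rounded off to 4 significant digits on the page; a single rounding completes every reported result; the derived quantities are computed from the batch weights at 1220 kg of glass in full float precision (glass mass, LOI, the yield, the six compositions, totals) as given in question or answer.
Oxide-by-oxide delivered mass:
  MgO: 824.5·0.3143 + 265.8·0.2174 = 316.9 kg
  Na2O: 262.5·0.4346 = 114.1 kg
  CaO: 265.8·0.3077 + 54.25·0.4832 = 108.0 kg
  PbO: 55.11·0.9990 = 55.05 kg
  SrO: 105.6·0.7016 = 74.09 kg
  SiO2: 824.5·0.6354 + 54.25·0.5138 = 551.8 kg
LOI: 262.5·0.5654 + 824.5·0.05030 + 265.8·0.4749 + 105.6·0.2984 + 54.25·0.003000 + 55.11·0.001000 = 347.8 kg
Glass mass = batch − LOI = 1568 − 347.8 = 1220 kg (matching Σ of the oxides)
wt %: oxide over glass, times 100

Glass mass = 1220 kg (batch 1568 − LOI 347.8).
Composition: MgO 25.98%, Na2O 9.352%, CaO 8.853%, PbO 4.513%, SrO 6.073%, SiO2 45.23%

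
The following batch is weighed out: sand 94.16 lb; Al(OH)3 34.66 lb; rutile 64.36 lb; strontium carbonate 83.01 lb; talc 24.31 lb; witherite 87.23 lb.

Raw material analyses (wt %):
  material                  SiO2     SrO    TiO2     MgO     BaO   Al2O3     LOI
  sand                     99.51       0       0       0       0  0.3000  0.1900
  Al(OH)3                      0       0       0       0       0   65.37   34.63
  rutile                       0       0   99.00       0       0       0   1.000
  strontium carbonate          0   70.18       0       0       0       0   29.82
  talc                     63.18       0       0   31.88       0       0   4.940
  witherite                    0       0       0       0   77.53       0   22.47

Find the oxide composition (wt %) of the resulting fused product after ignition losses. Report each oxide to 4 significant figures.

Glass mass = 329.3 lb (batch 387.7 − LOI 58.38).
Composition: SiO2 33.11%, SrO 17.69%, TiO2 19.35%, MgO 2.353%, BaO 20.53%, Al2O3 6.965%

Working values are printed, with 4-significant-figure rounding, in the printout. All arithmetic carries full precision in all steps. Each reported number carries a single rounding — the derived quantities are computed from the weighed amounts per 329.3 lb of glass at full float precision (the yield, net glass mass, LOI, the six compositions, the totals), as given in question or answer.
What the batch supplies per oxide:
  SiO2: 94.16·0.9951 + 24.31·0.6318 = 109.1 lb
  SrO: 83.01·0.7018 = 58.26 lb
  TiO2: 64.36·0.9900 = 63.72 lb
  MgO: 24.31·0.3188 = 7.750 lb
  BaO: 87.23·0.7753 = 67.63 lb
  Al2O3: 94.16·0.003000 + 34.66·0.6537 = 22.94 lb
LOI: 94.16·0.001900 + 34.66·0.3463 + 64.36·0.01000 + 83.01·0.2982 + 24.31·0.04940 + 87.23·0.2247 = 58.38 lb
Resulting glass, batch − LOI: 387.7 − 58.38 = 329.3 lb (the oxide masses sum to this)
wt % = 100 × oxide mass / glass mass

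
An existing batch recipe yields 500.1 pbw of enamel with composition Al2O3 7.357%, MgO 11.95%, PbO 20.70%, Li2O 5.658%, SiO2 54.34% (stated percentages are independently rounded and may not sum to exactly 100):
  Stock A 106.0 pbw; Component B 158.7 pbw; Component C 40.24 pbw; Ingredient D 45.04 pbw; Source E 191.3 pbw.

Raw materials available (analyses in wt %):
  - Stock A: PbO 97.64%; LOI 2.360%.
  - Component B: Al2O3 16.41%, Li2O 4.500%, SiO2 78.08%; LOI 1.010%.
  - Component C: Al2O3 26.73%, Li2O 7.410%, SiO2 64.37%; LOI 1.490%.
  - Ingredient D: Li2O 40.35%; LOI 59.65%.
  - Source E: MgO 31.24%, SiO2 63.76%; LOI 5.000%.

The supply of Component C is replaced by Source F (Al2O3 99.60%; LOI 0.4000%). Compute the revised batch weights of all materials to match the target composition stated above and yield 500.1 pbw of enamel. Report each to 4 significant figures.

Full precision is carried at all times; working values appear rounded off to 4 significant digits within the worked lines. A single rounding yields each reported number — derived quantities are recomputed from the batch weights per 500.1 pbw of glass in exact precision (LOI, glass mass, the five compositions, the totals, the yield) precisely as stated by question or answer.
Per-oxide target masses for 500.1 pbw enamel:
  Al2O3: 7.357% × 500.1 = 36.79 pbw
  MgO: 11.95% × 500.1 = 59.76 pbw
  PbO: 20.70% × 500.1 = 103.5 pbw
  Li2O: 5.658% × 500.1 = 28.30 pbw
  SiO2: 54.34% × 500.1 = 271.8 pbw
Per-oxide balance check using the reported weights, against the basis in use (sum by sum, the targets are met once rounding is allowed for):
  Al2O3: 191.8·0.1641 + 5.334·0.9960 = 36.79 pbw (target 36.79 pbw)
  MgO: 191.3·0.3124 = 59.76 pbw (target 59.76 pbw)
  PbO: 106.0·0.9764 = 103.5 pbw (target 103.5 pbw)
  Li2O: 191.8·0.04500 + 48.73·0.4035 = 28.29 pbw (target 28.30 pbw)
  SiO2: 191.8·0.7808 + 191.3·0.6376 = 271.7 pbw (target 271.8 pbw)
Glass mass check: total batch − LOI = 500.1 pbw (the targets, summed, come to 500.1 pbw; basis as stated: 500.1 pbw — a pure rounding effect).
Whole-batch sum: Σ batch = 543.2 pbw; ignition loss, Σ(batch × LOI) = 43.09 pbw; the yield ratio, glass ÷ batch: 92.07%.

Revised batch per 500.1 pbw enamel:
  Stock A: 106.0 pbw
  Component B: 191.8 pbw
  Source F: 5.334 pbw
  Ingredient D: 48.73 pbw
  Source E: 191.3 pbw
Total batch = 543.2 pbw; LOI loss = 43.09 pbw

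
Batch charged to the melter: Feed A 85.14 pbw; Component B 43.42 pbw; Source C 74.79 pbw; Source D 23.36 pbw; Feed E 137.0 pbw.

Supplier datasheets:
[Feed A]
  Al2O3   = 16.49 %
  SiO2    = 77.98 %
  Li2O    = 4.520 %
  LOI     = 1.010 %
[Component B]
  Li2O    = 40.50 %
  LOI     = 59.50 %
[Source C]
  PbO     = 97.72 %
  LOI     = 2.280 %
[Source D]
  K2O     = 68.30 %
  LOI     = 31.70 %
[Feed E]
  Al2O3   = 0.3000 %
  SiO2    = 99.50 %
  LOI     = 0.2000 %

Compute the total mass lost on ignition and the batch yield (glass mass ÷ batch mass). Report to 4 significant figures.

Intermediates are shown, rounded to four significant figures, within the worked lines — the working math carries full float precision through the solve — each reported figure takes a single rounding. The derived quantities are re-derived at full float precision (ignition loss, five oxide percentages, the yield, net glass mass, the totals) from the batch weights at 327.6 pbw of glass, as quoted within either problem or answer.
Each material's LOI contribution:
  Feed A: 85.14 × 0.01010 = 0.8599 pbw
  Component B: 43.42 × 0.5950 = 25.83 pbw
  Source C: 74.79 × 0.02280 = 1.705 pbw
  Source D: 23.36 × 0.3170 = 7.405 pbw
  Feed E: 137.0 × 0.002000 = 0.2740 pbw
Total LOI = 36.08 pbw
Glass = batch − LOI = 363.7 − 36.08 = 327.6 pbw

LOI loss = 36.08 pbw; glass = 327.6 pbw; yield = 90.08%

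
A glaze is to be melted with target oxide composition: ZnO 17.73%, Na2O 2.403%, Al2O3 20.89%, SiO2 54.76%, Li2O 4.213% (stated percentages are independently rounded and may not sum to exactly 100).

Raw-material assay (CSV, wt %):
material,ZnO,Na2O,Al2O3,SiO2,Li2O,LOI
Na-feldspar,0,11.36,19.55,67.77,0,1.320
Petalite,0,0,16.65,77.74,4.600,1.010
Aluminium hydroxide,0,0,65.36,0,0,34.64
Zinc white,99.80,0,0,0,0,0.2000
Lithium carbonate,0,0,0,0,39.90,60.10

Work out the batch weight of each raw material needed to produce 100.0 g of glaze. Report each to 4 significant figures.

Every computation keeps full float precision at each step; mid-chain values are printed rounded to four significant digits on the page — every reported result receives exactly one rounding — all derived quantities (the five compositions, ignition loss, the totals, glass mass, yield) are carried in full float precision from the batch weights per 100.0 g of glass as quoted within problem or answer.
The oxide mass targets at 100.0 g glaze:
  ZnO: 17.73% × 100.0 = 17.73 g
  Na2O: 2.403% × 100.0 = 2.403 g
  Al2O3: 20.89% × 100.0 = 20.89 g
  SiO2: 54.76% × 100.0 = 54.76 g
  Li2O: 4.213% × 100.0 = 4.213 g
Sums-versus-targets review with the batch weights as given, on the stated basis (oxide sums agree with the targets modulo rounding of the values):
  ZnO: 17.77·0.9980 = 17.73 g (target 17.73 g)
  Na2O: 21.15·0.1136 = 2.403 g (target 2.403 g)
  Al2O3: 21.15·0.1955 + 52.00·0.1665 + 12.39·0.6536 = 20.89 g (target 20.89 g)
  SiO2: 21.15·0.6777 + 52.00·0.7774 = 54.76 g (target 54.76 g)
  Li2O: 52.00·0.04600 + 4.564·0.3990 = 4.213 g (target 4.213 g)
Glass-mass bookkeeping: Σ batch − LOI loss = 100.0 g (the targets, summed, come to 100.0 g; against the stated basis, 100.0 g — rounding explains the deltas).
Total batch = Σ batch = 107.9 g; LOI removed, Σ of batch·LOI: 7.875 g; yield = glass ÷ total batch = 92.70%.

Batch per 100.0 g glaze:
  Na-feldspar: 21.15 g
  Petalite: 52.00 g
  Aluminium hydroxide: 12.39 g
  Zinc white: 17.77 g
  Lithium carbonate: 4.564 g
Total batch = 107.9 g; LOI loss = 7.875 g; yield = 92.70%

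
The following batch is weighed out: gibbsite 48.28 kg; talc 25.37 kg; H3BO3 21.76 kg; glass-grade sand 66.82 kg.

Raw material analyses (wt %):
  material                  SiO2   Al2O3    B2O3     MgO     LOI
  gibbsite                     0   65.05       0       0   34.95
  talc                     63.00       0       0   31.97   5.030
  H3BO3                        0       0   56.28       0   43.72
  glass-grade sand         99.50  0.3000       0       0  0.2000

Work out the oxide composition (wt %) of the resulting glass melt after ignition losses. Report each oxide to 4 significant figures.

Glass mass = 134.4 kg (batch 162.2 − LOI 27.80).
Composition: SiO2 61.35%, Al2O3 23.51%, B2O3 9.110%, MgO 6.033%

The working math carries exact precision in all steps — values along the way are displayed, with 4-significant-digit rounding, across the worked steps. Exactly one rounding lands on each reported value. All derived quantities (LOI, glass mass, the four compositions, yield, the totals) are rebuilt at full float precision using the weight values per 134.4 kg of glass exactly as shown in the problem or the answer.
Mass of each oxide from the mix:
  SiO2: 25.37·0.6300 + 66.82·0.9950 = 82.47 kg
  Al2O3: 48.28·0.6505 + 66.82·0.003000 = 31.61 kg
  B2O3: 21.76·0.5628 = 12.25 kg
  MgO: 25.37·0.3197 = 8.111 kg
LOI: 48.28·0.3495 + 25.37·0.05030 + 21.76·0.4372 + 66.82·0.002000 = 27.80 kg
Net of LOI, the glass mass = 162.2 − 27.80 = 134.4 kg (the oxide masses sum to this)
wt % = oxide mass / glass mass × 100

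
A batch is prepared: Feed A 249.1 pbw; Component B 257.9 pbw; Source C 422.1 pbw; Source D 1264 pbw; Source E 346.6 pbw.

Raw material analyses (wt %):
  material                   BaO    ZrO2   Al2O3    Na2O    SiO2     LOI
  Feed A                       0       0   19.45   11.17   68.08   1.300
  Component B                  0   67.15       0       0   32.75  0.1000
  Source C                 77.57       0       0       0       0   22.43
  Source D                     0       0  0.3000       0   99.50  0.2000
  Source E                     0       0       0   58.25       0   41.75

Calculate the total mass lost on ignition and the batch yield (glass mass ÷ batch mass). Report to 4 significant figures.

Values along the way appear, rounded to 4 significant figures, alongside each step; all internal work keeps full float precision in all steps — a single rounding completes each reported result; derived quantities are computed from the weighed amounts per 2294 pbw of glass at full float precision (the five compositions, ignition loss, the yield, the totals, glass mass) as written in problem or answer.
Per-material ignition loss:
  Feed A: 249.1 × 0.01300 = 3.238 pbw
  Component B: 257.9 × 0.001000 = 0.2579 pbw
  Source C: 422.1 × 0.2243 = 94.68 pbw
  Source D: 1264 × 0.002000 = 2.528 pbw
  Source E: 346.6 × 0.4175 = 144.7 pbw
Total LOI = 245.4 pbw
Glass = batch − LOI = 2540 − 245.4 = 2294 pbw

LOI loss = 245.4 pbw; glass = 2294 pbw; yield = 90.34%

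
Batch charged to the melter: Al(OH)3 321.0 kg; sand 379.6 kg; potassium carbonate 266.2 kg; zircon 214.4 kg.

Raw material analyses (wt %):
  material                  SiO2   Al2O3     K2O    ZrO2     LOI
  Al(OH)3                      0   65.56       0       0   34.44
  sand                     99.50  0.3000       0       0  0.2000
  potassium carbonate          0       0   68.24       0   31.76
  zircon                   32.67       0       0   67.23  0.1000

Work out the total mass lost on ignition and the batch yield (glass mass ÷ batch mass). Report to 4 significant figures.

LOI loss = 196.1 kg; glass = 985.1 kg; yield = 83.40%

Full float precision is carried all the way through. The intermediate values appear rounded to 4 significant digits. Every reported number is rounded just once; derived quantities are re-derived from the weighed amounts at 985.1 kg of glass in full precision (the totals, yield, ignition loss, the four compositions, glass mass) as given in the problem or answer text.
Loss on ignition, line by line:
  Al(OH)3: 321.0 × 0.3444 = 110.6 kg
  sand: 379.6 × 0.002000 = 0.7592 kg
  potassium carbonate: 266.2 × 0.3176 = 84.55 kg
  zircon: 214.4 × 0.001000 = 0.2144 kg
Total LOI = 196.1 kg
Glass = batch − LOI = 1181 − 196.1 = 985.1 kg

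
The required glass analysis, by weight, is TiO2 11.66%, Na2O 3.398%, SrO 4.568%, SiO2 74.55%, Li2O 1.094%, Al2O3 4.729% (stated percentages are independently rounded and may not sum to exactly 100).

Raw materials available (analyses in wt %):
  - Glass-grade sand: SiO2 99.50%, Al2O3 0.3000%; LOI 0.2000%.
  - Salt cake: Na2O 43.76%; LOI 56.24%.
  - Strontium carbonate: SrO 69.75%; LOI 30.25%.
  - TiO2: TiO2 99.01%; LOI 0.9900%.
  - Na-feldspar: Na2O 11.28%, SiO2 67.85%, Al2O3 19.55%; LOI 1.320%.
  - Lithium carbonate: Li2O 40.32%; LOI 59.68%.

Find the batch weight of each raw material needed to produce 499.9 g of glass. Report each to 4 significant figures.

Batch per 499.9 g glass:
  Glass-grade sand: 295.2 g
  Salt cake: 8.815 g
  Strontium carbonate: 32.74 g
  TiO2: 58.87 g
  Na-feldspar: 116.4 g
  Lithium carbonate: 13.56 g
Total batch = 525.6 g; LOI loss = 25.66 g; yield = 95.12%

Every computation keeps exact precision all the way through; values along the way are shown rounded to four significant figures as written; exactly one rounding lands on every reported figure. Derived quantities (glass mass, LOI, the totals, the six compositions, the yield) are recomputed in full float precision using the weight values per 499.9 g of glass as written in the problem or answer text.
Oxide-by-oxide targets in 499.9 g glass:
  TiO2: 11.66% × 499.9 = 58.29 g
  Na2O: 3.398% × 499.9 = 16.99 g
  SrO: 4.568% × 499.9 = 22.84 g
  SiO2: 74.55% × 499.9 = 372.7 g
  Li2O: 1.094% × 499.9 = 5.469 g
  Al2O3: 4.729% × 499.9 = 23.64 g
A balance pass over the oxides, per the reported batch figures, versus the basis set out (each sum matches its target mass up to rounding of the answer):
  TiO2: 58.87·0.9901 = 58.29 g (target 58.29 g)
  Na2O: 8.815·0.4376 + 116.4·0.1128 = 16.99 g (target 16.99 g)
  SrO: 32.74·0.6975 = 22.84 g (target 22.84 g)
  SiO2: 295.2·0.9950 + 116.4·0.6785 = 372.7 g (target 372.7 g)
  Li2O: 13.56·0.4032 = 5.467 g (target 5.469 g)
  Al2O3: 295.2·0.003000 + 116.4·0.1955 = 23.64 g (target 23.64 g)
Glass-mass closure: net batch after ignition = 499.9 g (per-oxide target masses sum to 499.9 g; with the basis standing at 499.9 g — gaps are rounding artifacts).
Whole-batch sum: Σ batch = 525.6 g; LOI loss = Σ batch·LOI = 25.66 g; the yield ratio, glass ÷ batch: 95.12%.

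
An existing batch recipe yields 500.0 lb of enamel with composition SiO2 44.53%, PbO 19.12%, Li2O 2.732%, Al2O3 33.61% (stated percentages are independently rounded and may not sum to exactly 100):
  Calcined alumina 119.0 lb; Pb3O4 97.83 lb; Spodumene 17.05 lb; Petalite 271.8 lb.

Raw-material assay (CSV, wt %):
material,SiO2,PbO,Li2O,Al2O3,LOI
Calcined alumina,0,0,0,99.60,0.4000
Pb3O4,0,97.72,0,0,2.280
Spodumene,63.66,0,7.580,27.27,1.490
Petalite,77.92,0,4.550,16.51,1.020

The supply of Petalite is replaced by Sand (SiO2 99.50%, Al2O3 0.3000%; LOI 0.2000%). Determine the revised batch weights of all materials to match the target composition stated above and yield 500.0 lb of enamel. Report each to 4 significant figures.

The intermediate values appear with 4-significant-figure rounding as written; every computation maintains full precision through the solve. Every reported value is rounded a single time. Derived quantities (net glass mass, the yield, the four compositions, totals, ignition loss) are rebuilt in full precision from the batch weights on 500.0 lb of glass as they appear in the problem or the answer.
Oxide mass targets, per 500.0 lb enamel:
  SiO2: 44.53% × 500.0 = 222.6 lb
  PbO: 19.12% × 500.0 = 95.60 lb
  Li2O: 2.732% × 500.0 = 13.66 lb
  Al2O3: 33.61% × 500.0 = 168.0 lb
Balance tally, oxide-wise, from the weights as reported, against the basis in use (target by target, the sums agree exact up to rounding of places):
  SiO2: 180.2·0.6366 + 108.5·0.9950 = 222.7 lb (target 222.6 lb)
  PbO: 97.83·0.9772 = 95.60 lb (target 95.60 lb)
  Li2O: 180.2·0.07580 = 13.66 lb (target 13.66 lb)
  Al2O3: 119.1·0.9960 + 180.2·0.2727 + 108.5·0.003000 = 168.1 lb (target 168.0 lb)
The glass-mass cross-check: the batch minus its LOI: 500.0 lb (the Σ of target masses is 500.0 lb; versus the stated basis of 500.0 lb — any gap is answer rounding).
Adding the batch up: Σ batch = 505.6 lb; the LOI term Σ batch·LOI equals 5.609 lb; as yield: glass ÷ batch → 98.89%.

Revised batch per 500.0 lb enamel:
  Calcined alumina: 119.1 lb
  Pb3O4: 97.83 lb
  Spodumene: 180.2 lb
  Sand: 108.5 lb
Total batch = 505.6 lb; LOI loss = 5.609 lb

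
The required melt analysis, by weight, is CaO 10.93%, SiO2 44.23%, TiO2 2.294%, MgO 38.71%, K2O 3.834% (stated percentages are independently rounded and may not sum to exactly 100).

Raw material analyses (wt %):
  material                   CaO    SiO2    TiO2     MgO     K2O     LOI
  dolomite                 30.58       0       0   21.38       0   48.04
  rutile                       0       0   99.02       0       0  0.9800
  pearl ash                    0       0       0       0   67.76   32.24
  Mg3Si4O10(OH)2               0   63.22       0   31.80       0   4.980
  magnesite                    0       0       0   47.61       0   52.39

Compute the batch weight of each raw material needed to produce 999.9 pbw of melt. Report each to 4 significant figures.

All internal work runs at exact precision all the way through — the intermediate values are shown rounded to four significant digits when written out; every reported number takes just one rounding — the derived quantities, including the five compositions, net glass mass, ignition loss, totals, the yield, are recomputed from the weighed amounts at 999.9 pbw of glass in exact precision as written in the problem or the answer.
The oxide mass targets at 999.9 pbw melt:
  CaO: 10.93% × 999.9 = 109.3 pbw
  SiO2: 44.23% × 999.9 = 442.3 pbw
  TiO2: 2.294% × 999.9 = 22.94 pbw
  MgO: 38.71% × 999.9 = 387.1 pbw
  K2O: 3.834% × 999.9 = 38.34 pbw
Oxide-by-oxide audit applying the batch weights above, for the quoted basis mass (sum by sum, the targets are met modulo rounding of the values):
  CaO: 357.4·0.3058 = 109.3 pbw (target 109.3 pbw)
  SiO2: 699.6·0.6322 = 442.3 pbw (target 442.3 pbw)
  TiO2: 23.16·0.9902 = 22.93 pbw (target 22.94 pbw)
  MgO: 357.4·0.2138 + 699.6·0.3180 + 185.2·0.4761 = 387.1 pbw (target 387.1 pbw)
  K2O: 56.58·0.6776 = 38.34 pbw (target 38.34 pbw)
Mass balance on the glass: total charge less LOI = 999.9 pbw (targets for the oxides total 999.9 pbw; basis as stated: 999.9 pbw — deltas are rounding alone).
Batch total: Σ batch = 1322 pbw; LOI removed, Σ of batch·LOI: 322.0 pbw; yield: glass divided by total = 75.64%.

Batch per 999.9 pbw melt:
  dolomite: 357.4 pbw
  rutile: 23.16 pbw
  pearl ash: 56.58 pbw
  Mg3Si4O10(OH)2: 699.6 pbw
  magnesite: 185.2 pbw
Total batch = 1322 pbw; LOI loss = 322.0 pbw; yield = 75.64%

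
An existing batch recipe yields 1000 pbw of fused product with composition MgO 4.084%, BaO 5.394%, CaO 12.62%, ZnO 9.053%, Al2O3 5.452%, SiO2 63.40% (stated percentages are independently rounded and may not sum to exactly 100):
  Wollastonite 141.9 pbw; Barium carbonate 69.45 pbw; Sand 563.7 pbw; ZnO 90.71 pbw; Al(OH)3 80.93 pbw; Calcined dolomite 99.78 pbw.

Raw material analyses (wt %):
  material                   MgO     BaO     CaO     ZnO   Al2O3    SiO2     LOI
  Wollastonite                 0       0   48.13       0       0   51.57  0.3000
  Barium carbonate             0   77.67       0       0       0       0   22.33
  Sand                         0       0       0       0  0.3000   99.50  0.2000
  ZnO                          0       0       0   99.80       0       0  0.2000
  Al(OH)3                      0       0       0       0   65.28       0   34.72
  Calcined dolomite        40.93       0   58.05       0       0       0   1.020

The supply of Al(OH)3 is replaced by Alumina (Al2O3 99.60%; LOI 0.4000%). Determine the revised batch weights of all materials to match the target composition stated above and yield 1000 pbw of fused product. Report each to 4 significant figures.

Revised batch per 1000 pbw fused product:
  Wollastonite: 141.9 pbw
  Barium carbonate: 69.45 pbw
  Sand: 563.7 pbw
  ZnO: 90.71 pbw
  Alumina: 53.04 pbw
  Calcined dolomite: 99.78 pbw
Total batch = 1019 pbw; LOI loss = 18.47 pbw

Intermediates are displayed, with 4-significant-digit rounding, between the steps. Each numeric step carries exact precision at each step — each reported value takes a single rounding. All derived quantities (six oxide percentages, yield, LOI, net glass mass, the totals) are recomputed from the weighed amounts for 1000 pbw of glass at full float precision as set out in the problem or the answer.
Target masses of each oxide per 1000 pbw fused product:
  MgO: 4.084% × 1000 = 40.84 pbw
  BaO: 5.394% × 1000 = 53.94 pbw
  CaO: 12.62% × 1000 = 126.2 pbw
  ZnO: 9.053% × 1000 = 90.53 pbw
  Al2O3: 5.452% × 1000 = 54.52 pbw
  SiO2: 63.40% × 1000 = 634.0 pbw
Oxide-by-oxide audit working from each reported weight, per the basis as stated (sum by sum, the targets are met inside rounding margins):
  MgO: 99.78·0.4093 = 40.84 pbw (target 40.84 pbw)
  BaO: 69.45·0.7767 = 53.94 pbw (target 53.94 pbw)
  CaO: 141.9·0.4813 + 99.78·0.5805 = 126.2 pbw (target 126.2 pbw)
  ZnO: 90.71·0.9980 = 90.53 pbw (target 90.53 pbw)
  Al2O3: 563.7·0.003000 + 53.04·0.9960 = 54.52 pbw (target 54.52 pbw)
  SiO2: 141.9·0.5157 + 563.7·0.9950 = 634.1 pbw (target 634.0 pbw)
Glass-mass bookkeeping: net batch after ignition = 1000 pbw (oxide target masses add up to 1000 pbw; basis as stated: 1000 pbw — a pure rounding effect).
Batch grand total — Σ batch = 1019 pbw; the LOI term Σ batch·LOI equals 18.47 pbw; as yield: glass ÷ batch → 98.19%.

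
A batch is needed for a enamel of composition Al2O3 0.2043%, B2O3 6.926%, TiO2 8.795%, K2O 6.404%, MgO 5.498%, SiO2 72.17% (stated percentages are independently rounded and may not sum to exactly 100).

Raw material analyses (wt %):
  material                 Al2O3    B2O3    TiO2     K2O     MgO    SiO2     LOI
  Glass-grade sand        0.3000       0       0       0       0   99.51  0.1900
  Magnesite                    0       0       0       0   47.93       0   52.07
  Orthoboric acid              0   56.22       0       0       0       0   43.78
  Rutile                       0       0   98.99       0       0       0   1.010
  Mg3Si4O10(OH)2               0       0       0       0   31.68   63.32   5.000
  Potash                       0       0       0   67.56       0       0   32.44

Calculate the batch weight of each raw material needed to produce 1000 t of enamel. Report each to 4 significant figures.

Each numeric step carries exact precision at each step — intermediates appear, rounded to 4 significant figures, in the printout. Each reported figure sees exactly one rounding; derived quantities, including six oxide percentages, totals, ignition loss, yield, glass mass, are recomputed from the weighed amounts at 1000 t of glass at full precision, as set out in question or answer.
Oxide mass targets, per 1000 t enamel:
  Al2O3: 0.2043% × 1000 = 2.043 t
  B2O3: 6.926% × 1000 = 69.26 t
  TiO2: 8.795% × 1000 = 87.95 t
  K2O: 6.404% × 1000 = 64.04 t
  MgO: 5.498% × 1000 = 54.98 t
  SiO2: 72.17% × 1000 = 721.7 t
Oxide-by-oxide audit applying the batch weights above, against the basis in use (delivered sums recover each target up to rounding of the answer):
  Al2O3: 681.0·0.003000 = 2.043 t (target 2.043 t)
  B2O3: 123.2·0.5622 = 69.26 t (target 69.26 t)
  TiO2: 88.85·0.9899 = 87.95 t (target 87.95 t)
  K2O: 94.79·0.6756 = 64.04 t (target 64.04 t)
  MgO: 68.74·0.4793 + 69.55·0.3168 = 54.98 t (target 54.98 t)
  SiO2: 681.0·0.9951 + 69.55·0.6332 = 721.7 t (target 721.7 t)
Glass-mass closure: total charge less LOI = 1000 t (the Σ of target masses is 1000 t; with the basis standing at 1000 t — rounding explains the deltas).
Batch total: Σ batch = 1126 t; LOI loss = Σ batch·LOI = 126.1 t; yield: glass divided by total = 88.80%.

Batch per 1000 t enamel:
  Glass-grade sand: 681.0 t
  Magnesite: 68.74 t
  Orthoboric acid: 123.2 t
  Rutile: 88.85 t
  Mg3Si4O10(OH)2: 69.55 t
  Potash: 94.79 t
Total batch = 1126 t; LOI loss = 126.1 t; yield = 88.80%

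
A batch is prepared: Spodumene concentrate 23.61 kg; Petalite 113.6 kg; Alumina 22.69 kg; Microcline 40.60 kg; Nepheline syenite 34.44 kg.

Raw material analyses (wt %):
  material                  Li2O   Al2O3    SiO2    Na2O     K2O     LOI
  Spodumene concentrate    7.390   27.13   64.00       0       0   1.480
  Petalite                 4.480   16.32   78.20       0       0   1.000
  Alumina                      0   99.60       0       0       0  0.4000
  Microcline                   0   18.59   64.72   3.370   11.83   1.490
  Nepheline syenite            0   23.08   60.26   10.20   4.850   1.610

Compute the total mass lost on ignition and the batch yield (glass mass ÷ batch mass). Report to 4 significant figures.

LOI loss = 2.736 kg; glass = 232.2 kg; yield = 98.84%

The intermediate values appear (rounded to 4 significant figures) within the worked lines — full precision is maintained end to end; every reported number undergoes a single rounding — all derived quantities (glass mass, ignition loss, five oxide percentages, the yield, the totals) are carried in full precision starting from the weights for 232.2 kg of glass as they appear in problem or answer.
Each material's LOI contribution:
  Spodumene concentrate: 23.61 × 0.01480 = 0.3494 kg
  Petalite: 113.6 × 0.01000 = 1.136 kg
  Alumina: 22.69 × 0.004000 = 0.09076 kg
  Microcline: 40.60 × 0.01490 = 0.6049 kg
  Nepheline syenite: 34.44 × 0.01610 = 0.5545 kg
Total LOI = 2.736 kg
Glass = batch − LOI = 234.9 − 2.736 = 232.2 kg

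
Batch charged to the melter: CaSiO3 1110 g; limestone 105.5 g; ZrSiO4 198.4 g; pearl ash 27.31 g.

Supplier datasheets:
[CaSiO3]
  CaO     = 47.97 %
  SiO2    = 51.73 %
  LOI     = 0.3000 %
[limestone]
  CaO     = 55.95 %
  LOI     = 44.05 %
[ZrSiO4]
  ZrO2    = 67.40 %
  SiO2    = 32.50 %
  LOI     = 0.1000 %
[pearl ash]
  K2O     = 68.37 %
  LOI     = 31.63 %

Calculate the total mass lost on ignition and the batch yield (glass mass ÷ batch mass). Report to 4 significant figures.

The whole derivation carries full precision in every operation. Intermediates are shown rounded to 4 significant figures in the working; a single rounding completes every reported figure. All derived quantities are computed in full float precision (totals, LOI, four oxide percentages, the yield, glass mass) from the weighed amounts at 1383 g of glass as written in the problem or answer text.
Loss on ignition, line by line:
  CaSiO3: 1110 × 0.003000 = 3.330 g
  limestone: 105.5 × 0.4405 = 46.47 g
  ZrSiO4: 198.4 × 0.001000 = 0.1984 g
  pearl ash: 27.31 × 0.3163 = 8.638 g
Total LOI = 58.64 g
Glass = batch − LOI = 1441 − 58.64 = 1383 g

LOI loss = 58.64 g; glass = 1383 g; yield = 95.93%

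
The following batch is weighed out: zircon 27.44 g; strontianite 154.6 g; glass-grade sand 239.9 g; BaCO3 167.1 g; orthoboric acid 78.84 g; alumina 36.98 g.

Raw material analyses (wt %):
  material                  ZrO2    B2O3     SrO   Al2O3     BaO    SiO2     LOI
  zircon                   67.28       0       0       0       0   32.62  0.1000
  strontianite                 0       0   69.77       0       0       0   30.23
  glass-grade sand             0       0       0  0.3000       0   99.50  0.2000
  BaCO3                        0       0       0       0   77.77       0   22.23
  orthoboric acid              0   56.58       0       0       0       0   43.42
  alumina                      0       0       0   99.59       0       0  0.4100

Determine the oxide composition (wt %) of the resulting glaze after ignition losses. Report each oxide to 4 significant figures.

Glass mass = 586.1 g (batch 704.9 − LOI 118.8).
Composition: ZrO2 3.150%, B2O3 7.611%, SrO 18.40%, Al2O3 6.407%, BaO 22.17%, SiO2 42.26%

Values along the way are shown rounded to 4 significant figures within the worked lines — exact precision is carried end to end — every reported value undergoes a single rounding; the derived quantities are recomputed from the weighed amounts on 586.1 g of glass at full precision (yield, net glass mass, LOI, totals, six oxide percentages) as quoted within either problem or answer.
Delivered oxide masses:
  ZrO2: 27.44·0.6728 = 18.46 g
  B2O3: 78.84·0.5658 = 44.61 g
  SrO: 154.6·0.6977 = 107.9 g
  Al2O3: 239.9·0.003000 + 36.98·0.9959 = 37.55 g
  BaO: 167.1·0.7777 = 130.0 g
  SiO2: 27.44·0.3262 + 239.9·0.9950 = 247.7 g
LOI: 27.44·0.001000 + 154.6·0.3023 + 239.9·0.002000 + 167.1·0.2223 + 78.84·0.4342 + 36.98·0.004100 = 118.8 g
The glass mass, total less LOI, = 704.9 − 118.8 = 586.1 g (consistent with Σ oxide mass)
percent by weight: oxide/glass ×100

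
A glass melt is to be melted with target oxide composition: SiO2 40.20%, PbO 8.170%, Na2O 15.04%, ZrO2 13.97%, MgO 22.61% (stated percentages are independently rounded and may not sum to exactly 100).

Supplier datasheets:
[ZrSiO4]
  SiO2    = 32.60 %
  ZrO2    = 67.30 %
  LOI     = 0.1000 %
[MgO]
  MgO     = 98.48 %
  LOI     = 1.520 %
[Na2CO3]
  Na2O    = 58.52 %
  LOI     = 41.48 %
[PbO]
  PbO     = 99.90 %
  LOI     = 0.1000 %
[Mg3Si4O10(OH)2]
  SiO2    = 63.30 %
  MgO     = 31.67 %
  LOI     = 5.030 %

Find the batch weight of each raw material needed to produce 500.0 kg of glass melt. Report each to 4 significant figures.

Batch per 500.0 kg glass melt:
  ZrSiO4: 103.8 kg
  MgO: 29.87 kg
  Na2CO3: 128.5 kg
  PbO: 40.89 kg
  Mg3Si4O10(OH)2: 264.1 kg
Total batch = 567.2 kg; LOI loss = 67.18 kg; yield = 88.15%

Values along the way are printed with 4-significant-figure rounding between the steps. Each numeric step carries full float precision at each step — each reported result carries a single rounding. The derived quantities (ignition loss, glass mass, five oxide percentages, the yield, totals) are re-derived in full precision starting from the weights at 500.0 kg of glass, as given in question or answer.
Target masses of each oxide per 500.0 kg glass melt:
  SiO2: 40.20% × 500.0 = 201.0 kg
  PbO: 8.170% × 500.0 = 40.85 kg
  Na2O: 15.04% × 500.0 = 75.20 kg
  ZrO2: 13.97% × 500.0 = 69.85 kg
  MgO: 22.61% × 500.0 = 113.0 kg
Checking each oxide sum applying the batch weights above, relative to the basis at hand (each sum matches its target mass inside rounding margins):
  SiO2: 103.8·0.3260 + 264.1·0.6330 = 201.0 kg (target 201.0 kg)
  PbO: 40.89·0.9990 = 40.85 kg (target 40.85 kg)
  Na2O: 128.5·0.5852 = 75.20 kg (target 75.20 kg)
  ZrO2: 103.8·0.6730 = 69.86 kg (target 69.85 kg)
  MgO: 29.87·0.9848 + 264.1·0.3167 = 113.1 kg (target 113.0 kg)
Consistency of the glass mass: the batch minus its LOI: 500.0 kg (the targets, summed, come to 500.0 kg; against the stated basis, 500.0 kg — any gap is answer rounding).
Batch grand total — Σ batch = 567.2 kg; the LOI term Σ batch·LOI equals 67.18 kg; glass ÷ batch gives a yield of 88.15%.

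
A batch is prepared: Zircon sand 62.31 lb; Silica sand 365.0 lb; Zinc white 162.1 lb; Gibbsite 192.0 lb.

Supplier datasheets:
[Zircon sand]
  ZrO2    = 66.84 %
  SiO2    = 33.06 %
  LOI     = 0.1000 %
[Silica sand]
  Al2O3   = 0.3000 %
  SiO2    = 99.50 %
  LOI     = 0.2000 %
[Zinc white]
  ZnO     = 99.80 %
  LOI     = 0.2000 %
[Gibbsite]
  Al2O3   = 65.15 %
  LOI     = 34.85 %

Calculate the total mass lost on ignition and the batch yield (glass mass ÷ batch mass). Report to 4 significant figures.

LOI loss = 68.03 lb; glass = 713.4 lb; yield = 91.29%

All arithmetic holds exact precision throughout — working values are displayed rounded off to 4 significant digits at each printed step — every reported number receives exactly one rounding — derived quantities, including the yield, totals, net glass mass, four oxide percentages, LOI, are rebuilt starting from the weights for 713.4 lb of glass in full float precision, as set out in the problem or answer text.
Each material's LOI contribution:
  Zircon sand: 62.31 × 0.001000 = 0.06231 lb
  Silica sand: 365.0 × 0.002000 = 0.7300 lb
  Zinc white: 162.1 × 0.002000 = 0.3242 lb
  Gibbsite: 192.0 × 0.3485 = 66.91 lb
Total LOI = 68.03 lb
Glass = batch − LOI = 781.4 − 68.03 = 713.4 lb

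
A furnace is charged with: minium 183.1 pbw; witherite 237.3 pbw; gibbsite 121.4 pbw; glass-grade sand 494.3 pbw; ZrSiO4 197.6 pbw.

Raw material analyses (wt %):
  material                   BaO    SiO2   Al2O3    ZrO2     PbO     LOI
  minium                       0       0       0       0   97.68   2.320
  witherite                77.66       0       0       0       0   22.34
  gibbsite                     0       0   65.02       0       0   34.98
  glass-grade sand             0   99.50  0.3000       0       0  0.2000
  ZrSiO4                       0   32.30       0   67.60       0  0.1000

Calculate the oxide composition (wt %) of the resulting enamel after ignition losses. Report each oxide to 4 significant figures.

Glass mass = 1133 pbw (batch 1234 − LOI 100.9).
Composition: BaO 16.27%, SiO2 49.05%, Al2O3 7.099%, ZrO2 11.79%, PbO 15.79%

Each numeric step runs at exact precision through every step. Values along the way are displayed rounded off to 4 significant figures on the page; each reported number is rounded exactly once; derived quantities are carried at full float precision (the yield, the totals, the five compositions, LOI, glass mass) starting from the weights per 1133 pbw of glass, as given in the problem or answer text.
Oxide masses out of the charge:
  BaO: 237.3·0.7766 = 184.3 pbw
  SiO2: 494.3·0.9950 + 197.6·0.3230 = 555.7 pbw
  Al2O3: 121.4·0.6502 + 494.3·0.003000 = 80.42 pbw
  ZrO2: 197.6·0.6760 = 133.6 pbw
  PbO: 183.1·0.9768 = 178.9 pbw
LOI: 183.1·0.02320 + 237.3·0.2234 + 121.4·0.3498 + 494.3·0.002000 + 197.6·0.001000 = 100.9 pbw
Glass = total batch minus LOI = 1234 − 100.9 = 1133 pbw (the oxide masses sum to this)
percent share: oxide ÷ glass, ×100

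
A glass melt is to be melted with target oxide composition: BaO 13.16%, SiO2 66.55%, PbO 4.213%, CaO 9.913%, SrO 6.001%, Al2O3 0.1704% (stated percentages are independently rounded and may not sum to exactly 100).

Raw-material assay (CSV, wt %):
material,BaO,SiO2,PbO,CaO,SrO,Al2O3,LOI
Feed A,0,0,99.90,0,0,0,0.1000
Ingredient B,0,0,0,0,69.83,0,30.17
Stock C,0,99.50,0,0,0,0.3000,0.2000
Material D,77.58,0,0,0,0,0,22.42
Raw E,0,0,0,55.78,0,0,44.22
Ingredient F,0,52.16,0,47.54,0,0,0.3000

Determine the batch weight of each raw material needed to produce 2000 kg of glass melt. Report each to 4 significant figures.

Batch per 2000 kg glass melt:
  Feed A: 84.34 kg
  Ingredient B: 171.9 kg
  Stock C: 1136 kg
  Material D: 339.3 kg
  Raw E: 27.53 kg
  Ingredient F: 384.7 kg
Total batch = 2144 kg; LOI loss = 143.6 kg; yield = 93.30%

Each numeric step keeps full float precision from first step to last — the intermediate values are displayed rounded to four significant figures alongside each step — every reported figure takes a single rounding — all derived quantities (LOI, glass mass, totals, the six compositions, the yield) are computed starting from the weights for 2000 kg of glass at full precision, as quoted within problem or answer.
The oxide mass targets at 2000 kg glass melt:
  BaO: 13.16% × 2000 = 263.2 kg
  SiO2: 66.55% × 2000 = 1331 kg
  PbO: 4.213% × 2000 = 84.26 kg
  CaO: 9.913% × 2000 = 198.3 kg
  SrO: 6.001% × 2000 = 120.0 kg
  Al2O3: 0.1704% × 2000 = 3.408 kg
Mass-balance tally per oxide using the reported weights, under the basis named above (each sum matches its target mass net of answer rounding effects):
  BaO: 339.3·0.7758 = 263.2 kg (target 263.2 kg)
  SiO2: 1136·0.9950 + 384.7·0.5216 = 1331 kg (target 1331 kg)
  PbO: 84.34·0.9990 = 84.26 kg (target 84.26 kg)
  CaO: 27.53·0.5578 + 384.7·0.4754 = 198.2 kg (target 198.3 kg)
  SrO: 171.9·0.6983 = 120.0 kg (target 120.0 kg)
  Al2O3: 1136·0.003000 = 3.408 kg (target 3.408 kg)
Glass-mass sanity pass: the batch minus its LOI: 2000 kg (oxide target masses add up to 2000 kg; against the stated basis, 2000 kg — a pure rounding effect).
Summing the batch: Σ batch = 2144 kg; LOI removed, Σ of batch·LOI: 143.6 kg; as yield: glass ÷ batch → 93.30%.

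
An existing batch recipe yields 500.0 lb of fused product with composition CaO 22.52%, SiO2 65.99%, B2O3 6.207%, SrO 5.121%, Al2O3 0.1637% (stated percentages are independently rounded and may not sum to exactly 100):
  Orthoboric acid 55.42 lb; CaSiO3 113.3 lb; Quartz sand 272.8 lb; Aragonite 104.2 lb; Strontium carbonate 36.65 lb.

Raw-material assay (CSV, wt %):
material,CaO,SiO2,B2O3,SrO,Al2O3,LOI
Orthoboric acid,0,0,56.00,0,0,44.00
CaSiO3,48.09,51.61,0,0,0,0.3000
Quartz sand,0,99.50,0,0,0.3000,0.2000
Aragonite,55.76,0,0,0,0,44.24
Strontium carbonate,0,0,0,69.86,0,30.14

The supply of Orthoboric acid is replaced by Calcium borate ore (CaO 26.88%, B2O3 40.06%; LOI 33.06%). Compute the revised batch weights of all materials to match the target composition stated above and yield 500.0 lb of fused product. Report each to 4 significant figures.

Each numeric step keeps exact precision from first step to last; mid-chain values are displayed with 4-significant-digit rounding alongside each step. Each reported number is rounded just once — all derived quantities are re-derived in exact precision (glass mass, the yield, LOI, the totals, the five compositions) starting from the weights per 500.0 lb of glass, as given in the problem or answer text.
Per-oxide target masses for 500.0 lb fused product:
  CaO: 22.52% × 500.0 = 112.6 lb
  SiO2: 65.99% × 500.0 = 330.0 lb
  B2O3: 6.207% × 500.0 = 31.04 lb
  SrO: 5.121% × 500.0 = 25.60 lb
  Al2O3: 0.1637% × 500.0 = 0.8185 lb
Checking each oxide sum per the reported batch figures, relative to the basis at hand (target by target, the sums agree given rounding of the digits):
  CaO: 77.47·0.2688 + 113.3·0.4809 + 66.86·0.5576 = 112.6 lb (target 112.6 lb)
  SiO2: 113.3·0.5161 + 272.8·0.9950 = 329.9 lb (target 330.0 lb)
  B2O3: 77.47·0.4006 = 31.03 lb (target 31.04 lb)
  SrO: 36.65·0.6986 = 25.60 lb (target 25.60 lb)
  Al2O3: 272.8·0.003000 = 0.8184 lb (target 0.8185 lb)
Mass balance on the glass: total batch − LOI = 500.0 lb (per-oxide target masses sum to 500.0 lb; the stated basis being 500.0 lb — deltas are rounding alone).
Summing the batch: Σ batch = 567.1 lb; ignition loss, Σ(batch × LOI) = 67.12 lb; glass ÷ batch gives a yield of 88.16%.

Revised batch per 500.0 lb fused product:
  Calcium borate ore: 77.47 lb
  CaSiO3: 113.3 lb
  Quartz sand: 272.8 lb
  Aragonite: 66.86 lb
  Strontium carbonate: 36.65 lb
Total batch = 567.1 lb; LOI loss = 67.12 lb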